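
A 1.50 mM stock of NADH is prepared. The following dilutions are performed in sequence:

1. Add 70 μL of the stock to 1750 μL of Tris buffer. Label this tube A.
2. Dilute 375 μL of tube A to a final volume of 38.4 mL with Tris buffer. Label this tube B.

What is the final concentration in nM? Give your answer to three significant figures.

563 nM

Step 1: 70 μL + 1750 μL = 1820 μL total → factor 1820/70 = 26
Step 2: 375 μL brought to 38.4 mL → factor 38400/375 = 102.4
Overall dilution factor = 26 × 102.4 = 2662.4
Final = 1.50 mM / 2662.4 = 0.0005634 mM = 563 nM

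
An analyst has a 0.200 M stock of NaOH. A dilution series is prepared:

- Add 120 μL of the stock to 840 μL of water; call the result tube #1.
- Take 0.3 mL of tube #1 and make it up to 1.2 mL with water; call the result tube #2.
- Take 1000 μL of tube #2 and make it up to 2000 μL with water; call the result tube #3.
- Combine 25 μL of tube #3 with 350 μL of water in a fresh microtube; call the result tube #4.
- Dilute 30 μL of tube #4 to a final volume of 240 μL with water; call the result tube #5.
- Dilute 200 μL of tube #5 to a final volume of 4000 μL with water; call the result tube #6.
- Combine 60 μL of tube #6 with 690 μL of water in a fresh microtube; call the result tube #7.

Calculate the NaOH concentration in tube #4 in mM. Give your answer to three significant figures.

0.208 mM

Step 1: 120 μL + 840 μL = 960 μL total → factor 960/120 = 8
Step 2: 0.3 mL brought to 1.2 mL → factor 1.2/0.3 = 4
Step 3: 1000 μL brought to 2000 μL → factor 2000/1000 = 2
Step 4: 25 μL + 350 μL = 375 μL total → factor 375/25 = 15
Dilution factor through tube #4 = 8 × 4 × 2 × 15 = 960
[tube #4] = 0.200 M / 960 = 0.0002083 M = 0.208 mM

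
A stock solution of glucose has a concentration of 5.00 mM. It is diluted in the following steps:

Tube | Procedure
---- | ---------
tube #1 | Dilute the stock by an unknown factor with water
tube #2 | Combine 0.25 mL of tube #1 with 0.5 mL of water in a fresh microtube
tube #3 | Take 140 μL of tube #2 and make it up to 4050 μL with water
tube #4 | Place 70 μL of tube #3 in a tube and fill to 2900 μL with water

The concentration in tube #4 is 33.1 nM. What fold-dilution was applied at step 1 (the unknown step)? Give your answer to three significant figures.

Step 1: unknown factor x
Step 2: 0.25 mL + 0.5 mL = 0.75 mL total → factor 0.75/0.25 = 3
Step 3: 140 μL brought to 4050 μL → factor 4050/140 = 28.929
Step 4: 70 μL brought to 2900 μL → factor 2900/70 = 41.429
Product of known-step factors = 3595.4
Overall factor = 5.00 mM / (33.1 nM) = 1.5106 × 10^5
x = 1.5106 × 10^5 / 3595.4 = 42.0

42.0-fold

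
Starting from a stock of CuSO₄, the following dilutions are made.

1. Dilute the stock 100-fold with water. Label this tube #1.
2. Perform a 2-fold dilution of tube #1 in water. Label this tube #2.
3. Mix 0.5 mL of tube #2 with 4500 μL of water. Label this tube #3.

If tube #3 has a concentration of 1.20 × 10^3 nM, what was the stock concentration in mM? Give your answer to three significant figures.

2.40 mM

Step 1: 100-fold → factor 100
Step 2: 2-fold → factor 2
Step 3: 0.5 mL + 4500 μL = 5 mL total → factor 5/0.5 = 10
Overall dilution factor = 100 × 2 × 10 = 2000
Stock = 1.20 × 10^3 nM × 2000 = 2.400 × 10^6 nM = 2.40 mM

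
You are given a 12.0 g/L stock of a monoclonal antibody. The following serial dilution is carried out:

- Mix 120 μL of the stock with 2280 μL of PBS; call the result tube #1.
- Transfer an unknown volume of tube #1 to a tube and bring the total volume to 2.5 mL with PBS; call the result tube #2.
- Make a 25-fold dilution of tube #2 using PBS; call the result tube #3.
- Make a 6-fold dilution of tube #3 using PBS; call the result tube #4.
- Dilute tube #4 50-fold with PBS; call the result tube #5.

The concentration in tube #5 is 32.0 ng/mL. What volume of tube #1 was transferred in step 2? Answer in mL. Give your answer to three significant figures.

Step 1: 120 μL + 2280 μL = 2400 μL total → factor 2400/120 = 20
Step 2: v brought to 2.5 mL → factor = 2.5 mL/v
Step 3: 25-fold → factor 25
Step 4: 6-fold → factor 6
Step 5: 50-fold → factor 50
Product of known-step factors = 1.5 × 10^5
Overall factor = 12.0 g/L / (32.0 ng/mL) = 3.75 × 10^5
Step-2 factor = 3.75 × 10^5 / 1.5 × 10^5 = 2.5
v = 2.5 mL / 2.5 = 1.00 mL

1.00 mL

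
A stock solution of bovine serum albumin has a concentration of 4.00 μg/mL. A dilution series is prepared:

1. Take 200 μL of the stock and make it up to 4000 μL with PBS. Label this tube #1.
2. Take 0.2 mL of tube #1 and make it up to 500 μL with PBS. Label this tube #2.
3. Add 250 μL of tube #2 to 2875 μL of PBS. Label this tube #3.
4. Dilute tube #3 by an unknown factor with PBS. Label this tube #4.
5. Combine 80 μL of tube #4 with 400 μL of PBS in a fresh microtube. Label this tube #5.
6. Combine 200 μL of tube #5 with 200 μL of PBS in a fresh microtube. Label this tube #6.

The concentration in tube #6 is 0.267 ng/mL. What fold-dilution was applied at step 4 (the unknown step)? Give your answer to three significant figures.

Step 1: 200 μL brought to 4000 μL → factor 4000/200 = 20
Step 2: 0.2 mL brought to 500 μL → factor 0.5/0.2 = 2.5
Step 3: 250 μL + 2875 μL = 3125 μL total → factor 3125/250 = 12.5
Step 4: unknown factor x
Step 5: 80 μL + 400 μL = 480 μL total → factor 480/80 = 6
Step 6: 200 μL + 200 μL = 400 μL total → factor 400/200 = 2
Product of known-step factors = 7500
Overall factor = 4.00 μg/mL / (0.267 ng/mL) = 14981
x = 14981 / 7500 = 2.00

2.00-fold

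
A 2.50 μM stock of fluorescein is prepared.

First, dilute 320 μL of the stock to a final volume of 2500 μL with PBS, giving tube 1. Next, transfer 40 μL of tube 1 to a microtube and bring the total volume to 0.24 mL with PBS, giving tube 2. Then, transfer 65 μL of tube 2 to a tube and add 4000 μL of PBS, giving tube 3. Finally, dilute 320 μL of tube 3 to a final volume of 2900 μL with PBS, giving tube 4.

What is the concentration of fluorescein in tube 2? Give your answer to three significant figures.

Step 1: 320 μL brought to 2500 μL → factor 2500/320 = 7.8125
Step 2: 40 μL brought to 0.24 mL → factor 240/40 = 6
Dilution factor through tube 2 = 7.8125 × 6 = 46.875
[tube 2] = 2.50 μM / 46.875 = 0.0533 μM

0.0533 μM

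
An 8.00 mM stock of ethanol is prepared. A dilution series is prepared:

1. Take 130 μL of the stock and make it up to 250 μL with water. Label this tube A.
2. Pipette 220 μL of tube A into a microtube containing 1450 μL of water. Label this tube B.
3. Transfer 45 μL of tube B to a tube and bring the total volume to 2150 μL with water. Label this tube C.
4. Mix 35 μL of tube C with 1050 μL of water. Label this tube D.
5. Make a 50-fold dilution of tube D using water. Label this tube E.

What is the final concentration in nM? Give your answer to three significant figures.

Step 1: 130 μL brought to 250 μL → factor 250/130 = 1.9231
Step 2: 220 μL + 1450 μL = 1670 μL total → factor 1670/220 = 7.5909
Step 3: 45 μL brought to 2150 μL → factor 2150/45 = 47.778
Step 4: 35 μL + 1050 μL = 1085 μL total → factor 1085/35 = 31
Step 5: 50-fold → factor 50
Overall dilution factor = 1.9231 × 7.5909 × 47.778 × 31 × 50 = 1.0811 × 10^6
Final = 8.00 mM / 1.0811 × 10^6 = 7.400 × 10^-6 mM = 7.40 nM

7.40 nM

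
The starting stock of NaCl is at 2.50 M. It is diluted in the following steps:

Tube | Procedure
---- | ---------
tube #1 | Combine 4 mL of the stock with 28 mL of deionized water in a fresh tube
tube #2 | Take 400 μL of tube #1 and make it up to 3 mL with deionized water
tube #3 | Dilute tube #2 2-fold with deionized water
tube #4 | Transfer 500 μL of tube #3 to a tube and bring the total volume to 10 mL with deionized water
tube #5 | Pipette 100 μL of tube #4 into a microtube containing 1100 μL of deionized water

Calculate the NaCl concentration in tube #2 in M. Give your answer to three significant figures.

Step 1: 4 mL + 28 mL = 32 mL total → factor 32/4 = 8
Step 2: 400 μL brought to 3 mL → factor 3000/400 = 7.5
Dilution factor through tube #2 = 8 × 7.5 = 60
[tube #2] = 2.50 M / 60 = 0.0417 M

0.0417 M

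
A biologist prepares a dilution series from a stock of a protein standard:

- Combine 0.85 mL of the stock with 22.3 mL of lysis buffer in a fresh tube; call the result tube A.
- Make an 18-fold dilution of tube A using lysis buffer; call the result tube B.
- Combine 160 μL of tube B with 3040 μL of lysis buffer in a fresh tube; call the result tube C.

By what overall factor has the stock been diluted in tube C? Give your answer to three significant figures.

Step 1: 0.85 mL + 22.3 mL = 23.15 mL total → factor 23.15/0.85 = 27.235
Step 2: 18-fold → factor 18
Step 3: 160 μL + 3040 μL = 3200 μL total → factor 3200/160 = 20
Overall dilution factor = 27.235 × 18 × 20 = 9804.7

9.80 × 10^3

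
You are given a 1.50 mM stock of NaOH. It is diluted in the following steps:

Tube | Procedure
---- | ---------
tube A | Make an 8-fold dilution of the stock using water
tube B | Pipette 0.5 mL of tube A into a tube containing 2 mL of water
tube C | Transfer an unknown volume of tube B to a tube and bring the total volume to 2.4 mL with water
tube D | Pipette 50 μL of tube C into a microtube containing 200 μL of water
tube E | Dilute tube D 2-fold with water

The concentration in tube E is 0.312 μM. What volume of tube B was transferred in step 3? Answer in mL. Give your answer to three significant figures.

Step 1: 8-fold → factor 8
Step 2: 0.5 mL + 2 mL = 2.5 mL total → factor 2.5/0.5 = 5
Step 3: v brought to 2.4 mL → factor = 2.4 mL/v
Step 4: 50 μL + 200 μL = 250 μL total → factor 250/50 = 5
Step 5: 2-fold → factor 2
Product of known-step factors = 400
Overall factor = 1.50 mM / (0.312 μM) = 4807.7
Step-3 factor = 4807.7 / 400 = 12.019
v = 2.4 mL / 12.019 = 0.200 mL

0.200 mL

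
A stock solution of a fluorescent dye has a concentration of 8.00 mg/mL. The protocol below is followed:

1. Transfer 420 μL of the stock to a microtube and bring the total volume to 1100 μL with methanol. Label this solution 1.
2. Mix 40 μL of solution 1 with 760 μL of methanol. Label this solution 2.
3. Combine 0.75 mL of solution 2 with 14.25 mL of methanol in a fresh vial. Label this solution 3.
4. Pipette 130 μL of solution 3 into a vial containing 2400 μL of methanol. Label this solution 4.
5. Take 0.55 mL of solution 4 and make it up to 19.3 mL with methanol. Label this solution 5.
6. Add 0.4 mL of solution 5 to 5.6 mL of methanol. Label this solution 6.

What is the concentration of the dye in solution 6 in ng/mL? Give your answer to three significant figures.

Step 1: 420 μL brought to 1100 μL → factor 1100/420 = 2.619
Step 2: 40 μL + 760 μL = 800 μL total → factor 800/40 = 20
Step 3: 0.75 mL + 14.25 mL = 15 mL total → factor 15/0.75 = 20
Step 4: 130 μL + 2400 μL = 2530 μL total → factor 2530/130 = 19.462
Step 5: 0.55 mL brought to 19.3 mL → factor 19.3/0.55 = 35.091
Step 6: 0.4 mL + 5.6 mL = 6 mL total → factor 6/0.4 = 15
Overall dilution factor = 2.619 × 20 × 20 × 19.462 × 35.091 × 15 = 1.0732 × 10^7
Final = 8.00 mg/mL / 1.0732 × 10^7 = 7.455 × 10^-7 mg/mL = 0.745 ng/mL

0.745 ng/mL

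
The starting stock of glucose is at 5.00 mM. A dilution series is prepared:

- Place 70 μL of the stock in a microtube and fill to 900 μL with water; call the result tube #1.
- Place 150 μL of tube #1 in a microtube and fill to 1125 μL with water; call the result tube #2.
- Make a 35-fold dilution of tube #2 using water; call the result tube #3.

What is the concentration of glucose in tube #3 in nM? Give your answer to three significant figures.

Step 1: 70 μL brought to 900 μL → factor 900/70 = 12.857
Step 2: 150 μL brought to 1125 μL → factor 1125/150 = 7.5
Step 3: 35-fold → factor 35
Overall dilution factor = 12.857 × 7.5 × 35 = 3375
Final = 5.00 mM / 3375 = 0.001481 mM = 1.48 × 10^3 nM

1.48 × 10^3 nM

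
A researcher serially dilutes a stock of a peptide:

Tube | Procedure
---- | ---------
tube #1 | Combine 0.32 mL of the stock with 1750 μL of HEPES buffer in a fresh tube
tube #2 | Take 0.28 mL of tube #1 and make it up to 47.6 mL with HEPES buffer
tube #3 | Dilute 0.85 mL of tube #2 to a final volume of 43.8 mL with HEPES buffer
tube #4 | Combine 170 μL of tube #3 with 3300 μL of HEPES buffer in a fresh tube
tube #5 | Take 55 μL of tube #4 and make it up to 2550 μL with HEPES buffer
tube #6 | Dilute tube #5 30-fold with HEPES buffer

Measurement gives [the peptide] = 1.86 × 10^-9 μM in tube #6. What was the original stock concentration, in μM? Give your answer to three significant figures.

Step 1: 0.32 mL + 1750 μL = 2.07 mL total → factor 2.07/0.32 = 6.4688
Step 2: 0.28 mL brought to 47.6 mL → factor 47.6/0.28 = 170
Step 3: 0.85 mL brought to 43.8 mL → factor 43.8/0.85 = 51.529
Step 4: 170 μL + 3300 μL = 3470 μL total → factor 3470/170 = 20.412
Step 5: 55 μL brought to 2550 μL → factor 2550/55 = 46.364
Step 6: 30-fold → factor 30
Overall dilution factor = 6.4688 × 170 × 51.529 × 20.412 × 46.364 × 30 = 1.6088 × 10^9
Stock = 1.86 × 10^-9 μM × 1.6088 × 10^9 = 2.99 μM

2.99 μM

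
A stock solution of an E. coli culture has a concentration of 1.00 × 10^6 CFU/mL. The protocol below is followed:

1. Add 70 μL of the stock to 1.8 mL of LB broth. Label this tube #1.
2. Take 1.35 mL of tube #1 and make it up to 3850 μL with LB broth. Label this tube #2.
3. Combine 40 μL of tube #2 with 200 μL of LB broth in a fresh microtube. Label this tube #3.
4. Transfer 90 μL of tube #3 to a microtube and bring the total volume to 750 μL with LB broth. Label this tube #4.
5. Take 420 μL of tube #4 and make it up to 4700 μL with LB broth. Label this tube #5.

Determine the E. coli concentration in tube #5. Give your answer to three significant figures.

Step 1: 70 μL + 1.8 mL = 1870 μL total → factor 1870/70 = 26.714
Step 2: 1.35 mL brought to 3850 μL → factor 3.85/1.35 = 2.8519
Step 3: 40 μL + 200 μL = 240 μL total → factor 240/40 = 6
Step 4: 90 μL brought to 750 μL → factor 750/90 = 8.3333
Step 5: 420 μL brought to 4700 μL → factor 4700/420 = 11.19
Overall dilution factor = 26.714 × 2.8519 × 6 × 8.3333 × 11.19 = 42627
Final = 1.00 × 10^6 CFU/mL / 42627 = 23.5 CFU/mL

23.5 CFU/mL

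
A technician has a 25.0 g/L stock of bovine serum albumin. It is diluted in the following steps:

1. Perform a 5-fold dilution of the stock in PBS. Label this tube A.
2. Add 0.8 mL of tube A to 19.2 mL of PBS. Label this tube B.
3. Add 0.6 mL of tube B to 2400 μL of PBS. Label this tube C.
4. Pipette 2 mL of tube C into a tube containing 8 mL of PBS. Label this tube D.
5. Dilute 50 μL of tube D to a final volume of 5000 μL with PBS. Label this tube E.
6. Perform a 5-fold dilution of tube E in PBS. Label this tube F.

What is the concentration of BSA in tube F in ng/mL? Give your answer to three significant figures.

16.0 ng/mL

Step 1: 5-fold → factor 5
Step 2: 0.8 mL + 19.2 mL = 20 mL total → factor 20/0.8 = 25
Step 3: 0.6 mL + 2400 μL = 3 mL total → factor 3/0.6 = 5
Step 4: 2 mL + 8 mL = 10 mL total → factor 10/2 = 5
Step 5: 50 μL brought to 5000 μL → factor 5000/50 = 100
Step 6: 5-fold → factor 5
Overall dilution factor = 5 × 25 × 5 × 5 × 100 × 5 = 1.5625 × 10^6
Final = 25.0 g/L / 1.5625 × 10^6 = 1.600 × 10^-5 g/L = 16.0 ng/mL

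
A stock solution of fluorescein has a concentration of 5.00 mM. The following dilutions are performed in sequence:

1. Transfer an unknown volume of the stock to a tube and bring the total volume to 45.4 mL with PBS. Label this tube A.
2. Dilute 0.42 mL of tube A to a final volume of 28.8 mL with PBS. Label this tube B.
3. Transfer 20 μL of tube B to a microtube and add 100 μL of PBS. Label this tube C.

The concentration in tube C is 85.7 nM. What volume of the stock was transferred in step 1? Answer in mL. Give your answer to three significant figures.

Step 1: v brought to 45.4 mL → factor = 45.4 mL/v
Step 2: 0.42 mL brought to 28.8 mL → factor 28.8/0.42 = 68.571
Step 3: 20 μL + 100 μL = 120 μL total → factor 120/20 = 6
Product of known-step factors = 411.43
Overall factor = 5.00 mM / (85.7 nM) = 58343
Step-1 factor = 58343 / 411.43 = 141.81
v = 45.4 mL / 141.81 = 0.320 mL

0.320 mL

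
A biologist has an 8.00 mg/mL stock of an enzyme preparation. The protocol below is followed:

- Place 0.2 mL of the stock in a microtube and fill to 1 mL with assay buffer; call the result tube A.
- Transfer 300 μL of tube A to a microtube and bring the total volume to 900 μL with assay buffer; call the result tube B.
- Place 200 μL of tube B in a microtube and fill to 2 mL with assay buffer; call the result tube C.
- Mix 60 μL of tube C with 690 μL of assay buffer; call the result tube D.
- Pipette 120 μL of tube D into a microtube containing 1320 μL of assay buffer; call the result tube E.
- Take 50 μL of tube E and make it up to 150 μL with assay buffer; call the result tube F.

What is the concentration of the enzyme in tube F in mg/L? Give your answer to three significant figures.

Step 1: 0.2 mL brought to 1 mL → factor 1/0.2 = 5
Step 2: 300 μL brought to 900 μL → factor 900/300 = 3
Step 3: 200 μL brought to 2 mL → factor 2000/200 = 10
Step 4: 60 μL + 690 μL = 750 μL total → factor 750/60 = 12.5
Step 5: 120 μL + 1320 μL = 1440 μL total → factor 1440/120 = 12
Step 6: 50 μL brought to 150 μL → factor 150/50 = 3
Overall dilution factor = 5 × 3 × 10 × 12.5 × 12 × 3 = 67500
Final = 8.00 mg/mL / 67500 = 0.0001185 mg/mL = 0.119 mg/L

0.119 mg/L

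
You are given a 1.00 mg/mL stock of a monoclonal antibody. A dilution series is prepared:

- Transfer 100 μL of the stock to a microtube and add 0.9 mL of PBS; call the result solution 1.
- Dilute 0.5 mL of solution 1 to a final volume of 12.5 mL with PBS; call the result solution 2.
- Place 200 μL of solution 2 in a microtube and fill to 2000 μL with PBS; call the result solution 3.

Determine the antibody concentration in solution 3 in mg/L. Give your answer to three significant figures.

Step 1: 100 μL + 0.9 mL = 1000 μL total → factor 1000/100 = 10
Step 2: 0.5 mL brought to 12.5 mL → factor 12.5/0.5 = 25
Step 3: 200 μL brought to 2000 μL → factor 2000/200 = 10
Overall dilution factor = 10 × 25 × 10 = 2500
Final = 1.00 mg/mL / 2500 = 0.0004000 mg/mL = 0.400 mg/L

0.400 mg/L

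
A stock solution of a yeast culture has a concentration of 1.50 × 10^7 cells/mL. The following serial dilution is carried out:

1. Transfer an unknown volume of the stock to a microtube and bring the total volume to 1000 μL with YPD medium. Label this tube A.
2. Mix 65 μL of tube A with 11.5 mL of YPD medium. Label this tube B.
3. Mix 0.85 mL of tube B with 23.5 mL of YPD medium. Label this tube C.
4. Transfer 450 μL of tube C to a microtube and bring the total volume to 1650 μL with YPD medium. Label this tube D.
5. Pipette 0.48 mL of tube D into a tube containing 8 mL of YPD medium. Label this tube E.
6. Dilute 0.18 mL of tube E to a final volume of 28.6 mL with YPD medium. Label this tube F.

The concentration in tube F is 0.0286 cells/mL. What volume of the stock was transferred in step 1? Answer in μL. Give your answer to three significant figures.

Step 1: v brought to 1000 μL → factor = 1000 μL/v
Step 2: 65 μL + 11.5 mL = 11565 μL total → factor 11565/65 = 177.92
Step 3: 0.85 mL + 23.5 mL = 24.35 mL total → factor 24.35/0.85 = 28.647
Step 4: 450 μL brought to 1650 μL → factor 1650/450 = 3.6667
Step 5: 0.48 mL + 8 mL = 8.48 mL total → factor 8.48/0.48 = 17.667
Step 6: 0.18 mL brought to 28.6 mL → factor 28.6/0.18 = 158.89
Product of known-step factors = 5.246 × 10^7
Overall factor = 1.50 × 10^7 cells/mL / (0.0286 cells/mL) = 5.2448 × 10^8
Step-1 factor = 5.2448 × 10^8 / 5.246 × 10^7 = 9.9975
v = 1000 μL / 9.9975 = 100 μL

100 μL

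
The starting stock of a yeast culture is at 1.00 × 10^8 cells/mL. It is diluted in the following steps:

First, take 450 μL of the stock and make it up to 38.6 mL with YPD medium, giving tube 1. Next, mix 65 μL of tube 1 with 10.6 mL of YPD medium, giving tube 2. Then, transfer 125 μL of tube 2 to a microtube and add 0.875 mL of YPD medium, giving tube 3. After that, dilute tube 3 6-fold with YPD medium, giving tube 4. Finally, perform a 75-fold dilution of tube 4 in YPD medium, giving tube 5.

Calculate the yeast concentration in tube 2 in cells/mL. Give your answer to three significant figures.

Step 1: 450 μL brought to 38.6 mL → factor 38600/450 = 85.778
Step 2: 65 μL + 10.6 mL = 10665 μL total → factor 10665/65 = 164.08
Dilution factor through tube 2 = 85.778 × 164.08 = 14074
[tube 2] = 1.00 × 10^8 cells/mL / 14074 = 7.11 × 10^3 cells/mL

7.11 × 10^3 cells/mL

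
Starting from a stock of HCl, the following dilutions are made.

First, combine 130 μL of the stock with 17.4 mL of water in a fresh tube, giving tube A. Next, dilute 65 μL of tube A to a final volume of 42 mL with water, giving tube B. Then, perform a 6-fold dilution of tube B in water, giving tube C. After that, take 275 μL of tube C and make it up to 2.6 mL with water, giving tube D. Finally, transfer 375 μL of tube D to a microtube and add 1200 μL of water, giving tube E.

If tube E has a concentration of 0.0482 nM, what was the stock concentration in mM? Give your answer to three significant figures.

Step 1: 130 μL + 17.4 mL = 17530 μL total → factor 17530/130 = 134.85
Step 2: 65 μL brought to 42 mL → factor 42000/65 = 646.15
Step 3: 6-fold → factor 6
Step 4: 275 μL brought to 2.6 mL → factor 2600/275 = 9.4545
Step 5: 375 μL + 1200 μL = 1575 μL total → factor 1575/375 = 4.2
Overall dilution factor = 134.85 × 646.15 × 6 × 9.4545 × 4.2 = 2.0759 × 10^7
Stock = 0.0482 nM × 2.0759 × 10^7 = 1.001 × 10^6 nM = 1.00 mM

1.00 mM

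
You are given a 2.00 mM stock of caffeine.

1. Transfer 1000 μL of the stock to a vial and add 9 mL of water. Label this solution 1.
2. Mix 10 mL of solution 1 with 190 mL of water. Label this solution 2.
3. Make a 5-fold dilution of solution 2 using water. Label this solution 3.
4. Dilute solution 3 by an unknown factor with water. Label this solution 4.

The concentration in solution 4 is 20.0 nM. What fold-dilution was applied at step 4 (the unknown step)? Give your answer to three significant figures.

Step 1: 1000 μL + 9 mL = 10000 μL total → factor 10000/1000 = 10
Step 2: 10 mL + 190 mL = 200 mL total → factor 200/10 = 20
Step 3: 5-fold → factor 5
Step 4: unknown factor x
Product of known-step factors = 1000
Overall factor = 2.00 mM / (20.0 nM) = 1 × 10^5
x = 1 × 10^5 / 1000 = 100

100-fold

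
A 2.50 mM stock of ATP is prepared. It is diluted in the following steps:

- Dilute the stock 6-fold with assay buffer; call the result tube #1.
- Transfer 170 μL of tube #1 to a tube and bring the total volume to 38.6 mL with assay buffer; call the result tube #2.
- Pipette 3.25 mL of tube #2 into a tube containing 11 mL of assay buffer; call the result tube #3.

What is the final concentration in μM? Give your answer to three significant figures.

0.419 μM

Step 1: 6-fold → factor 6
Step 2: 170 μL brought to 38.6 mL → factor 38600/170 = 227.06
Step 3: 3.25 mL + 11 mL = 14.25 mL total → factor 14.25/3.25 = 4.3846
Overall dilution factor = 6 × 227.06 × 4.3846 = 5973.4
Final = 2.50 mM / 5973.4 = 0.0004185 mM = 0.419 μM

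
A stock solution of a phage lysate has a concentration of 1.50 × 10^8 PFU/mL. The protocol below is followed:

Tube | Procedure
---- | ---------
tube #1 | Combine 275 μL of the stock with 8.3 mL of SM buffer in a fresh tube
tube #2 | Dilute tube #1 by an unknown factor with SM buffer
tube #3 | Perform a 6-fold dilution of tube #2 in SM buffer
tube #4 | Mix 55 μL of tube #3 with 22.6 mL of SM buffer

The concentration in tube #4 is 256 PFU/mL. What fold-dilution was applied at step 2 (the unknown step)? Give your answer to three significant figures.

Step 1: 275 μL + 8.3 mL = 8575 μL total → factor 8575/275 = 31.182
Step 2: unknown factor x
Step 3: 6-fold → factor 6
Step 4: 55 μL + 22.6 mL = 22655 μL total → factor 22655/55 = 411.91
Product of known-step factors = 77064
Overall factor = 1.50 × 10^8 PFU/mL / (256 PFU/mL) = 5.8594 × 10^5
x = 5.8594 × 10^5 / 77064 = 7.60

7.60-fold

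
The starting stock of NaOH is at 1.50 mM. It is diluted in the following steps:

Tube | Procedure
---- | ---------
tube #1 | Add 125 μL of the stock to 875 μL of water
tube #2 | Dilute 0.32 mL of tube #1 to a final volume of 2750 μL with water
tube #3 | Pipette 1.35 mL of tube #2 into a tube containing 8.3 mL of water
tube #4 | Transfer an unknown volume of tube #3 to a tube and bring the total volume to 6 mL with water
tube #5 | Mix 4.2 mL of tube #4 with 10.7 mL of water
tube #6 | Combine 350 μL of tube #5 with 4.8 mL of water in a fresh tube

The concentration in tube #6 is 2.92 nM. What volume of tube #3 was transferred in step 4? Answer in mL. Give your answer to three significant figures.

0.300 mL

Step 1: 125 μL + 875 μL = 1000 μL total → factor 1000/125 = 8
Step 2: 0.32 mL brought to 2750 μL → factor 2.75/0.32 = 8.5938
Step 3: 1.35 mL + 8.3 mL = 9.65 mL total → factor 9.65/1.35 = 7.1481
Step 4: v brought to 6 mL → factor = 6 mL/v
Step 5: 4.2 mL + 10.7 mL = 14.9 mL total → factor 14.9/4.2 = 3.5476
Step 6: 350 μL + 4.8 mL = 5150 μL total → factor 5150/350 = 14.714
Product of known-step factors = 25653
Overall factor = 1.50 mM / (2.92 nM) = 5.137 × 10^5
Step-4 factor = 5.137 × 10^5 / 25653 = 20.025
v = 6 mL / 20.025 = 0.300 mL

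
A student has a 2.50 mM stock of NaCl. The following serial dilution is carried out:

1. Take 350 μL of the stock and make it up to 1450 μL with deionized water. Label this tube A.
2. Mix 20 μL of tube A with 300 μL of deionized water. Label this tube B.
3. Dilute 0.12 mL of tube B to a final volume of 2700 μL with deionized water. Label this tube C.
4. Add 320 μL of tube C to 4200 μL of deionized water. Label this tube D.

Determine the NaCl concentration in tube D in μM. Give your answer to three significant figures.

0.119 μM

Step 1: 350 μL brought to 1450 μL → factor 1450/350 = 4.1429
Step 2: 20 μL + 300 μL = 320 μL total → factor 320/20 = 16
Step 3: 0.12 mL brought to 2700 μL → factor 2.7/0.12 = 22.5
Step 4: 320 μL + 4200 μL = 4520 μL total → factor 4520/320 = 14.125
Overall dilution factor = 4.1429 × 16 × 22.5 × 14.125 = 21066
Final = 2.50 mM / 21066 = 0.0001187 mM = 0.119 μM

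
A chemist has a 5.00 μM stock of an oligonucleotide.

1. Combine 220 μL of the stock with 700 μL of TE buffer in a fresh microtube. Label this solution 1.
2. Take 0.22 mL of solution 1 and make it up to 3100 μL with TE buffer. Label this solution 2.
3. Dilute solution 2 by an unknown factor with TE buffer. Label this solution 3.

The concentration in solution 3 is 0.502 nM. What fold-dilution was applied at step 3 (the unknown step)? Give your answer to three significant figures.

Step 1: 220 μL + 700 μL = 920 μL total → factor 920/220 = 4.1818
Step 2: 0.22 mL brought to 3100 μL → factor 3.1/0.22 = 14.091
Step 3: unknown factor x
Product of known-step factors = 58.926
Overall factor = 5.00 μM / (0.502 nM) = 9960.2
x = 9960.2 / 58.926 = 169

169-fold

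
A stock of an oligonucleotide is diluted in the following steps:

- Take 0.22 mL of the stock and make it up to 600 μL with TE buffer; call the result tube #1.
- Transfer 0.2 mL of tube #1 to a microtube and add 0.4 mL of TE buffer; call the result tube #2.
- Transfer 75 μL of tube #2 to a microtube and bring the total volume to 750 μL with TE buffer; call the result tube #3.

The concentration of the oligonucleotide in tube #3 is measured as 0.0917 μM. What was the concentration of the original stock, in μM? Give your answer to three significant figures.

Step 1: 0.22 mL brought to 600 μL → factor 0.6/0.22 = 2.7273
Step 2: 0.2 mL + 0.4 mL = 0.6 mL total → factor 0.6/0.2 = 3
Step 3: 75 μL brought to 750 μL → factor 750/75 = 10
Overall dilution factor = 2.7273 × 3 × 10 = 81.818
Stock = 0.0917 μM × 81.818 = 7.50 μM

7.50 μM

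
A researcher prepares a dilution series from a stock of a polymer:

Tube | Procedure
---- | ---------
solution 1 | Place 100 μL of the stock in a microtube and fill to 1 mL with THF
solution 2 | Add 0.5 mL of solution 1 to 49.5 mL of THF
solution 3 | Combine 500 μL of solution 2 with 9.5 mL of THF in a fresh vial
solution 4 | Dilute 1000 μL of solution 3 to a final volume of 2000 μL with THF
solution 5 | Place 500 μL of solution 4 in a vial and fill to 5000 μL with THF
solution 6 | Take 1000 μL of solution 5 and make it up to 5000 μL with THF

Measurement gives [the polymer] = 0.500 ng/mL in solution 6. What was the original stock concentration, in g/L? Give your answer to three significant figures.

1.00 g/L

Step 1: 100 μL brought to 1 mL → factor 1000/100 = 10
Step 2: 0.5 mL + 49.5 mL = 50 mL total → factor 50/0.5 = 100
Step 3: 500 μL + 9.5 mL = 10000 μL total → factor 10000/500 = 20
Step 4: 1000 μL brought to 2000 μL → factor 2000/1000 = 2
Step 5: 500 μL brought to 5000 μL → factor 5000/500 = 10
Step 6: 1000 μL brought to 5000 μL → factor 5000/1000 = 5
Overall dilution factor = 10 × 100 × 20 × 2 × 10 × 5 = 2 × 10^6
Stock = 0.500 ng/mL × 2 × 10^6 = 1.000 × 10^6 ng/mL = 1.00 g/L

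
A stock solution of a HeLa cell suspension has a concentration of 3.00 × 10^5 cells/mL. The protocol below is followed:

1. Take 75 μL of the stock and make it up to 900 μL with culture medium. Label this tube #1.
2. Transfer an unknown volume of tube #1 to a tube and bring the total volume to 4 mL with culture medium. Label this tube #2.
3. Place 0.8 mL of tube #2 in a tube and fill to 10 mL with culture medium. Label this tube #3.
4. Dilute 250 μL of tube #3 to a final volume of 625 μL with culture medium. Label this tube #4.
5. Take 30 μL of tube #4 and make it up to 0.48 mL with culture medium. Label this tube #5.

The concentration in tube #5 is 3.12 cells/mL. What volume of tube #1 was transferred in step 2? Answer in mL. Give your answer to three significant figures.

Step 1: 75 μL brought to 900 μL → factor 900/75 = 12
Step 2: v brought to 4 mL → factor = 4 mL/v
Step 3: 0.8 mL brought to 10 mL → factor 10/0.8 = 12.5
Step 4: 250 μL brought to 625 μL → factor 625/250 = 2.5
Step 5: 30 μL brought to 0.48 mL → factor 480/30 = 16
Product of known-step factors = 6000
Overall factor = 3.00 × 10^5 cells/mL / (3.12 cells/mL) = 96154
Step-2 factor = 96154 / 6000 = 16.026
v = 4 mL / 16.026 = 0.250 mL

0.250 mL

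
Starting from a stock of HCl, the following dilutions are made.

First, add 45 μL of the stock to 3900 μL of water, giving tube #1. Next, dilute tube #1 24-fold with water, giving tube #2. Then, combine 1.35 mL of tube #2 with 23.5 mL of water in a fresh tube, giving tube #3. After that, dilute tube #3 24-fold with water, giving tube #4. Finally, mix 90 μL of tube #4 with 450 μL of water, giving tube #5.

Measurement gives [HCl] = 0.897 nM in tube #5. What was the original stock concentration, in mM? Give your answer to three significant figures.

Step 1: 45 μL + 3900 μL = 3945 μL total → factor 3945/45 = 87.667
Step 2: 24-fold → factor 24
Step 3: 1.35 mL + 23.5 mL = 24.85 mL total → factor 24.85/1.35 = 18.407
Step 4: 24-fold → factor 24
Step 5: 90 μL + 450 μL = 540 μL total → factor 540/90 = 6
Overall dilution factor = 87.667 × 24 × 18.407 × 24 × 6 = 5.577 × 10^6
Stock = 0.897 nM × 5.577 × 10^6 = 5.003 × 10^6 nM = 5.00 mM

5.00 mM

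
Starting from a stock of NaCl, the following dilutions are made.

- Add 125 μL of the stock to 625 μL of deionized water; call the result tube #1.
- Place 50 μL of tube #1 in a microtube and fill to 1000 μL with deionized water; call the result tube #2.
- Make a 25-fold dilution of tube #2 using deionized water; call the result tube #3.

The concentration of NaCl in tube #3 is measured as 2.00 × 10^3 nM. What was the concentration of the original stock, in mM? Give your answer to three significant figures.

Step 1: 125 μL + 625 μL = 750 μL total → factor 750/125 = 6
Step 2: 50 μL brought to 1000 μL → factor 1000/50 = 20
Step 3: 25-fold → factor 25
Overall dilution factor = 6 × 20 × 25 = 3000
Stock = 2.00 × 10^3 nM × 3000 = 6.000 × 10^6 nM = 6.00 mM

6.00 mM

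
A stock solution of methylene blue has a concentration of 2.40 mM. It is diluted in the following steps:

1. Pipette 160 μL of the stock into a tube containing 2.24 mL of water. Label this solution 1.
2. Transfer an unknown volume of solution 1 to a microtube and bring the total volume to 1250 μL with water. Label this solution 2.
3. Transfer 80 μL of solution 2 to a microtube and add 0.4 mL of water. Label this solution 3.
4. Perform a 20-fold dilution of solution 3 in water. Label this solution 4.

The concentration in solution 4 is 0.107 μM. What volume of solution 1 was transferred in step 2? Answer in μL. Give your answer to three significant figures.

Step 1: 160 μL + 2.24 mL = 2400 μL total → factor 2400/160 = 15
Step 2: v brought to 1250 μL → factor = 1250 μL/v
Step 3: 80 μL + 0.4 mL = 480 μL total → factor 480/80 = 6
Step 4: 20-fold → factor 20
Product of known-step factors = 1800
Overall factor = 2.40 mM / (0.107 μM) = 22430
Step-2 factor = 22430 / 1800 = 12.461
v = 1250 μL / 12.461 = 100 μL

100 μL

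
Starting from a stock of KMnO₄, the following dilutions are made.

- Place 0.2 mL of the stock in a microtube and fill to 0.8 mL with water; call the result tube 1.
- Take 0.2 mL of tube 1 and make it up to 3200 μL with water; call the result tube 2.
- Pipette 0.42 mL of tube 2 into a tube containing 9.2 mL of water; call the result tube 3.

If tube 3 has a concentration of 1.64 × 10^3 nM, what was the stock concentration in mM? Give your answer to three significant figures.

2.40 mM

Step 1: 0.2 mL brought to 0.8 mL → factor 0.8/0.2 = 4
Step 2: 0.2 mL brought to 3200 μL → factor 3.2/0.2 = 16
Step 3: 0.42 mL + 9.2 mL = 9.62 mL total → factor 9.62/0.42 = 22.905
Overall dilution factor = 4 × 16 × 22.905 = 1465.9
Stock = 1.64 × 10^3 nM × 1465.9 = 2.404 × 10^6 nM = 2.40 mM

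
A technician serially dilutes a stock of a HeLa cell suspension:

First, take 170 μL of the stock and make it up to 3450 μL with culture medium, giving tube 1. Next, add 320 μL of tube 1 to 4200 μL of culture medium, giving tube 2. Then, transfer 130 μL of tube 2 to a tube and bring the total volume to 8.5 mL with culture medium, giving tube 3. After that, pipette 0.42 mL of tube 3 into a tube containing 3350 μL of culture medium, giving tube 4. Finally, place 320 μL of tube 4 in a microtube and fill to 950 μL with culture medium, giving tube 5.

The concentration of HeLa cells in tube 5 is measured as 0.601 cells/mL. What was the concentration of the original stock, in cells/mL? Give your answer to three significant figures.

Step 1: 170 μL brought to 3450 μL → factor 3450/170 = 20.294
Step 2: 320 μL + 4200 μL = 4520 μL total → factor 4520/320 = 14.125
Step 3: 130 μL brought to 8.5 mL → factor 8500/130 = 65.385
Step 4: 0.42 mL + 3350 μL = 3.77 mL total → factor 3.77/0.42 = 8.9762
Step 5: 320 μL brought to 950 μL → factor 950/320 = 2.9688
Overall dilution factor = 20.294 × 14.125 × 65.385 × 8.9762 × 2.9688 = 4.9946 × 10^5
Stock = 0.601 cells/mL × 4.9946 × 10^5 = 3.00 × 10^5 cells/mL

3.00 × 10^5 cells/mL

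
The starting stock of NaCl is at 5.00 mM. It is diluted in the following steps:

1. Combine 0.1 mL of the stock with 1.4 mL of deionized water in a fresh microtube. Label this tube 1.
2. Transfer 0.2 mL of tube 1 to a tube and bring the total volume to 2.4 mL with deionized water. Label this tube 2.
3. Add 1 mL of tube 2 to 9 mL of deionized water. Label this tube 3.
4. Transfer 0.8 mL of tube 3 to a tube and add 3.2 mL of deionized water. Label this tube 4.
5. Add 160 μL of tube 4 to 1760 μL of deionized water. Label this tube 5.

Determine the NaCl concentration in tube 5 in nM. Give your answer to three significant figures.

Step 1: 0.1 mL + 1.4 mL = 1.5 mL total → factor 1.5/0.1 = 15
Step 2: 0.2 mL brought to 2.4 mL → factor 2.4/0.2 = 12
Step 3: 1 mL + 9 mL = 10 mL total → factor 10/1 = 10
Step 4: 0.8 mL + 3.2 mL = 4 mL total → factor 4/0.8 = 5
Step 5: 160 μL + 1760 μL = 1920 μL total → factor 1920/160 = 12
Overall dilution factor = 15 × 12 × 10 × 5 × 12 = 1.08 × 10^5
Final = 5.00 mM / 1.08 × 10^5 = 4.630 × 10^-5 mM = 46.3 nM

46.3 nM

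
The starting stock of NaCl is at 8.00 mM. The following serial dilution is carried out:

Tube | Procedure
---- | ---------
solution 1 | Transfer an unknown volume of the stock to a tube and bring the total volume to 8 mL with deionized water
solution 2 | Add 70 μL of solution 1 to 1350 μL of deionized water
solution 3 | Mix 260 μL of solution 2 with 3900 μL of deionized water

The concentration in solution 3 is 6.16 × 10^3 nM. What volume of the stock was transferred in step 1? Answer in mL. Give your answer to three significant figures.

Step 1: v brought to 8 mL → factor = 8 mL/v
Step 2: 70 μL + 1350 μL = 1420 μL total → factor 1420/70 = 20.286
Step 3: 260 μL + 3900 μL = 4160 μL total → factor 4160/260 = 16
Product of known-step factors = 324.57
Overall factor = 8.00 mM / (6.16 × 10^3 nM) = 1298.7
Step-1 factor = 1298.7 / 324.57 = 4.0013
v = 8 mL / 4.0013 = 2.00 mL

2.00 mL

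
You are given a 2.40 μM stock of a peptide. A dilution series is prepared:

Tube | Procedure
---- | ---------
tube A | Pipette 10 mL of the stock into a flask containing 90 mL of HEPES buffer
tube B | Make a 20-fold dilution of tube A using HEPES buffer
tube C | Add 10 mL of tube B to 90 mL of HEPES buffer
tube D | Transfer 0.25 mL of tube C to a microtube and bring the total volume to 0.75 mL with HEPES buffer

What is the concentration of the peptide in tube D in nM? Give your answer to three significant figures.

Step 1: 10 mL + 90 mL = 100 mL total → factor 100/10 = 10
Step 2: 20-fold → factor 20
Step 3: 10 mL + 90 mL = 100 mL total → factor 100/10 = 10
Step 4: 0.25 mL brought to 0.75 mL → factor 0.75/0.25 = 3
Overall dilution factor = 10 × 20 × 10 × 3 = 6000
Final = 2.40 μM / 6000 = 0.0004000 μM = 0.400 nM

0.400 nM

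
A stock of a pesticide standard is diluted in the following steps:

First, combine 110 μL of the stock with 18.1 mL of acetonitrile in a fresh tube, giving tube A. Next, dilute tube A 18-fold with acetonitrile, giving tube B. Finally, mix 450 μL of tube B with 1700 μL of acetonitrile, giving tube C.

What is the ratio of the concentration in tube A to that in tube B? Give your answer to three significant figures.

18.0

Step 1: 110 μL + 18.1 mL = 18210 μL total → factor 18210/110 = 165.55
Step 2: 18-fold → factor 18
Dilution factor to tube A = 165.55; to tube B = 2979.8
[tube A]/[tube B] = (factor to tube B)/(factor to tube A) = 2979.8/165.55 = 18.0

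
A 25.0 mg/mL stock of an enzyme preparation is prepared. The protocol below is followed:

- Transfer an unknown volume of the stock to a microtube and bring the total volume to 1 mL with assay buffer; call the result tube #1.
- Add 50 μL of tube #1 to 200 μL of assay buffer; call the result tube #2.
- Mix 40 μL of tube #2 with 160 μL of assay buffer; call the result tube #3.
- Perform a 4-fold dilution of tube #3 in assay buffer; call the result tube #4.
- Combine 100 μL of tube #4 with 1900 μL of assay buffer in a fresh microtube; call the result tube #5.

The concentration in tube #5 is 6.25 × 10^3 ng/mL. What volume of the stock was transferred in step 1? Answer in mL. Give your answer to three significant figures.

0.500 mL

Step 1: v brought to 1 mL → factor = 1 mL/v
Step 2: 50 μL + 200 μL = 250 μL total → factor 250/50 = 5
Step 3: 40 μL + 160 μL = 200 μL total → factor 200/40 = 5
Step 4: 4-fold → factor 4
Step 5: 100 μL + 1900 μL = 2000 μL total → factor 2000/100 = 20
Product of known-step factors = 2000
Overall factor = 25.0 mg/mL / (6.25 × 10^3 ng/mL) = 4000
Step-1 factor = 4000 / 2000 = 2
v = 1 mL / 2 = 0.500 mL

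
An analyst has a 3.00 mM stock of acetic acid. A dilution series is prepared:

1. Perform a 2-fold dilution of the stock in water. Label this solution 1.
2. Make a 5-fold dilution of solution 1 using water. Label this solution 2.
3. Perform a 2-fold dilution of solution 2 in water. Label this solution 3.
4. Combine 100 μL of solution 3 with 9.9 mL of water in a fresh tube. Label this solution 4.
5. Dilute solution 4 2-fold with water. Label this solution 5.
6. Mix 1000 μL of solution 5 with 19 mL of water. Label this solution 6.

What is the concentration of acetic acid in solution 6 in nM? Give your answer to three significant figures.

Step 1: 2-fold → factor 2
Step 2: 5-fold → factor 5
Step 3: 2-fold → factor 2
Step 4: 100 μL + 9.9 mL = 10000 μL total → factor 10000/100 = 100
Step 5: 2-fold → factor 2
Step 6: 1000 μL + 19 mL = 20000 μL total → factor 20000/1000 = 20
Overall dilution factor = 2 × 5 × 2 × 100 × 2 × 20 = 80000
Final = 3.00 mM / 80000 = 3.750 × 10^-5 mM = 37.5 nM

37.5 nM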